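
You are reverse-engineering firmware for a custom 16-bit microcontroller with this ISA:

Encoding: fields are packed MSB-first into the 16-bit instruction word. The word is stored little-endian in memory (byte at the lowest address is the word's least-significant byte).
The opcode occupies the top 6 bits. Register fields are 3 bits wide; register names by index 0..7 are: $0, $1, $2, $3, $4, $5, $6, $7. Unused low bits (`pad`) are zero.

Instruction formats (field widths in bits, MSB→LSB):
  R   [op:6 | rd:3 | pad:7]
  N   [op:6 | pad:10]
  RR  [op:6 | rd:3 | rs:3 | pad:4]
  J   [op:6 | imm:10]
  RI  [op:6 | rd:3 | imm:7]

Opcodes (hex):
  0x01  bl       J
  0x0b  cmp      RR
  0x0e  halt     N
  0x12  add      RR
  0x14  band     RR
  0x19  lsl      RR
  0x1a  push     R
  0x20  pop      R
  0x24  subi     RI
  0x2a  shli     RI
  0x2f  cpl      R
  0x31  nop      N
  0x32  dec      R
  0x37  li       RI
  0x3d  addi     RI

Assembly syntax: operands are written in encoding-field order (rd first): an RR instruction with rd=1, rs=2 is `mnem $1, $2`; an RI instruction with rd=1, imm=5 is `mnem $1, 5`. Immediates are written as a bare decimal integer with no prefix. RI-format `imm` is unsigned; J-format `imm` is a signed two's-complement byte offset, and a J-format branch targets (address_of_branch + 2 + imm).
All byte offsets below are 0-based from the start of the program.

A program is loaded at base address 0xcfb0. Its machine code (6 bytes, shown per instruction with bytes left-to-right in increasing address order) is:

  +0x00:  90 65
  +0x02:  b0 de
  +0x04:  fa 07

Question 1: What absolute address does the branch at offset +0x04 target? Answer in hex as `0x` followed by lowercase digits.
+0x04: fa 07 ⇒ word 0x07fa (little)
  top 6b → 0x1 → bl [J]
  imm@[9:0]=0x3fa (s10→-6) ⇒ -6
  target = base 0xcfb0 + off 0x04 + 2 + imm -6 = 0xcfb0

0xcfb0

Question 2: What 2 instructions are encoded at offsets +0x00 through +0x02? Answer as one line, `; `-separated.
+0x00: 90 65 ⇒ word 0x6590 (little)
  top 6b → 0x19 → lsl [RR]
  [9:7] rd=3 = $3
  [6:4] rs=1 = $1
+0x02: b0 de ⇒ word 0xdeb0 (little)
  top 6b → 0x37 → li [RI]
  [9:7] rd=5 = $5
  [6:0] imm=48 = 48

lsl $3, $1; li $5, 48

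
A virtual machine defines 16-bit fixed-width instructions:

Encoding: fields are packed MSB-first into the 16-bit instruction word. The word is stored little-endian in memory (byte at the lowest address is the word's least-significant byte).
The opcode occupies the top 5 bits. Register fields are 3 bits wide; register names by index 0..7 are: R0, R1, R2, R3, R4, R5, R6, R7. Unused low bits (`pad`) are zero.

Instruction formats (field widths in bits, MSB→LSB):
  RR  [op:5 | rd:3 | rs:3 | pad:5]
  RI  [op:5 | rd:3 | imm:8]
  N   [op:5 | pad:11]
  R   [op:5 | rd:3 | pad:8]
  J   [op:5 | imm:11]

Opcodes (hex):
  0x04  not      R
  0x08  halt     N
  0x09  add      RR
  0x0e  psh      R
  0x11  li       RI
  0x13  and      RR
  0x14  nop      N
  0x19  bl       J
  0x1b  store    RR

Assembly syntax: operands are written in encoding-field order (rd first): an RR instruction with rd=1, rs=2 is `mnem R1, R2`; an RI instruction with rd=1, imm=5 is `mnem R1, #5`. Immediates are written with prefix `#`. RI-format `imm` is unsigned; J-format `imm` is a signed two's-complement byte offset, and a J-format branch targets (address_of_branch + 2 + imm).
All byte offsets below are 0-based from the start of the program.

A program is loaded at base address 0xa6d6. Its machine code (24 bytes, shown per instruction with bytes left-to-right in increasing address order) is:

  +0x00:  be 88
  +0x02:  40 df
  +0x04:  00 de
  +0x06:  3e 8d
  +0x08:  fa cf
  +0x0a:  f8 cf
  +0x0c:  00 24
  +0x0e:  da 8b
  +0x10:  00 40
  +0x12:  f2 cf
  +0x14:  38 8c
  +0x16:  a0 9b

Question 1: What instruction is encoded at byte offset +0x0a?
bl #-8

off 0x0a: read f8 cf as little → 0xcff8
  op=0xcff8>>11=0x19 ⇒ bl (J)
  imm: (w>>0)&0x7ff=0x7f8 (s11→-8) → #-8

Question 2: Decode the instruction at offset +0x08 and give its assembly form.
[08] fa cf → 0xcffa
  opcode bits[15:11]=0x19: bl/J
  imm@[10:0]=0x7fa (s11→-6) ⇒ #-6

bl #-6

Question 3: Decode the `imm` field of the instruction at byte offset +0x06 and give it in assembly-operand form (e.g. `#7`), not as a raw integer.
#62

[06] 3e 8d → 0x8d3e
  top 5b → 0x11 → li [RI]
  rd@[10:8]=0x5 ⇒ R5
  imm@[7:0]=0x3e ⇒ #62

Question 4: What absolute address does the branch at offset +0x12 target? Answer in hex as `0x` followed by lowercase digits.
0xa6dc

[12] f2 cf → 0xcff2
  opcode bits[15:11]=0x19: bl/J
  imm@[10:0]=0x7f2 (s11→-14) ⇒ #-14
  target = base 0xa6d6 + off 0x12 + 2 + imm -14 = 0xa6dc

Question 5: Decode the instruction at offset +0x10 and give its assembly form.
halt

off 0x10: read 00 40 as little → 0x4000
  opcode bits[15:11]=0x8: halt/N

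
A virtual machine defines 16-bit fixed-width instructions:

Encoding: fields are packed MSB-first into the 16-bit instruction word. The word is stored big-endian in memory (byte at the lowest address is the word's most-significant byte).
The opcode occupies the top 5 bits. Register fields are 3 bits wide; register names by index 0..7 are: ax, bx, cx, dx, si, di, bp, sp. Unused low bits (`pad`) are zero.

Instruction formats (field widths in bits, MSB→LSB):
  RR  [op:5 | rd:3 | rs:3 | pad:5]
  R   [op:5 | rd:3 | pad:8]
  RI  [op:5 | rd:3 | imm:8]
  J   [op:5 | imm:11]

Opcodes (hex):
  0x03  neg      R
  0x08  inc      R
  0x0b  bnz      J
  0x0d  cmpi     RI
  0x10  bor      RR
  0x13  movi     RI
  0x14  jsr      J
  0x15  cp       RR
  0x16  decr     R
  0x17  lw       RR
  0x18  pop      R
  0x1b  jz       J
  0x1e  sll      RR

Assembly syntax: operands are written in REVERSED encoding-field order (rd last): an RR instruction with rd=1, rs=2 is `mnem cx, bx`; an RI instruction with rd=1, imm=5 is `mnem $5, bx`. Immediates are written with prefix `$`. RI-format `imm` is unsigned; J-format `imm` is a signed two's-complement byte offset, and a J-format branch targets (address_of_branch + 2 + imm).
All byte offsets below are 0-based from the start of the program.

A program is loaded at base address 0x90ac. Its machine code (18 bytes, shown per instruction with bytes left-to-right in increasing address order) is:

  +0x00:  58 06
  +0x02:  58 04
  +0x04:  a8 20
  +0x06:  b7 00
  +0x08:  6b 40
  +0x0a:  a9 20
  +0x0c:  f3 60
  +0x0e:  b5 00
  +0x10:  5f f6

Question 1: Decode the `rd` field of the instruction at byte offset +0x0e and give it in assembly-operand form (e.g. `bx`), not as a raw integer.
di

+0x0e: b5 00 ⇒ word 0xb500 (big)
  opcode bits[15:11]=0x16: decr/R
  rd: (w>>8)&0x7=0x5 → di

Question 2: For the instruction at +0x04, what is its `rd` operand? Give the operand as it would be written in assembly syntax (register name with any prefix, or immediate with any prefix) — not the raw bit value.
ax

+0x04: a8 20 ⇒ word 0xa820 (big)
  top 5b → 0x15 → cp [RR]
  [10:8] rd=0 = ax
  [7:5] rs=1 = bx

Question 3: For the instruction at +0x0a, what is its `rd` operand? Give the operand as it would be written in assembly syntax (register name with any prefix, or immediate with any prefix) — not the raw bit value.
bx

off 0x0a: read a9 20 as big → 0xa920
  top 5b → 0x15 → cp [RR]
  rd: (w>>8)&0x7=0x1 → bx
  rs: (w>>5)&0x7=0x1 → bx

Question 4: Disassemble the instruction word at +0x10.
+0x10: 5f f6 ⇒ word 0x5ff6 (big)
  opcode bits[15:11]=0xb: bnz/J
  imm@[10:0]=0x7f6 (s11→-10) ⇒ $-10

bnz $-10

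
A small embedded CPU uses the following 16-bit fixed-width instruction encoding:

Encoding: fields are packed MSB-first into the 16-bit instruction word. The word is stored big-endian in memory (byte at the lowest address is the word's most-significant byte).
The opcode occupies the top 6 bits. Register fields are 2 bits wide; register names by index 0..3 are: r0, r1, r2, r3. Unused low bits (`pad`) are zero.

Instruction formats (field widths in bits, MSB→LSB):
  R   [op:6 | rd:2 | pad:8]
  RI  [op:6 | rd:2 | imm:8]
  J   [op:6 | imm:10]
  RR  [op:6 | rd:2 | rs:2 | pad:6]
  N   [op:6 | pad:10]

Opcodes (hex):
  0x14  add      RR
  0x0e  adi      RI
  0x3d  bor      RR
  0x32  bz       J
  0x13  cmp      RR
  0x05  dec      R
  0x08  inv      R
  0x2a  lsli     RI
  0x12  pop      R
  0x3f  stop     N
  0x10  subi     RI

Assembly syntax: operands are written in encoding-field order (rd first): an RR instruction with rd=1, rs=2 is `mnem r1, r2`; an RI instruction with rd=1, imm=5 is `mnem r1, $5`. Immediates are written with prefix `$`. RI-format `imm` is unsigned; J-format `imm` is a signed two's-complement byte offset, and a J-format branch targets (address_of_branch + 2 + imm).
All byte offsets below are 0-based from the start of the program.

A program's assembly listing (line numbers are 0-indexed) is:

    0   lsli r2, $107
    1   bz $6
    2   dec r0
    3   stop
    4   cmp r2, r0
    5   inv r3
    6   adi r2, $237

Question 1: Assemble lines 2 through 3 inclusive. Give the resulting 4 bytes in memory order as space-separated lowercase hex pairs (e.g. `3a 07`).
14 00 fc 00

L2: dec op=0x5:6|rd=0:2|pad=0:8 ⇒ 0x1400 ⇒ big 14 00
L3: stop op=0x3f:6|pad=0:10 ⇒ 0xfc00 ⇒ big fc 00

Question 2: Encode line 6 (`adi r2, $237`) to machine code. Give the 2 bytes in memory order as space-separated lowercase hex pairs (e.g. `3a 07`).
3a ed

6. adi fields op=0xe:6|rd=2:2|imm=237:8 → word 3aedh → 3a ed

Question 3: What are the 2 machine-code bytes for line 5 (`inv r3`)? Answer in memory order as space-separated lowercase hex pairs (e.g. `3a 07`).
line 5 (inv): pack op=0x8:6|rd=3:2|pad=0:8 = 0x2300; big→ 23 00

23 00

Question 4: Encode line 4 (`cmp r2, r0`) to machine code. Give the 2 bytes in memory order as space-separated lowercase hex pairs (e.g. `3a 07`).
4e 00

4. cmp fields op=0x13:6|rd=2:2|rs=0:2|pad=0:6 → word 4e00h → 4e 00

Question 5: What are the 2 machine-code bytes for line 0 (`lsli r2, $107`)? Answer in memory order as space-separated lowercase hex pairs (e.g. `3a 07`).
aa 6b

L0: lsli op=0x2a:6|rd=2:2|imm=107:8 ⇒ 0xaa6b ⇒ big aa 6b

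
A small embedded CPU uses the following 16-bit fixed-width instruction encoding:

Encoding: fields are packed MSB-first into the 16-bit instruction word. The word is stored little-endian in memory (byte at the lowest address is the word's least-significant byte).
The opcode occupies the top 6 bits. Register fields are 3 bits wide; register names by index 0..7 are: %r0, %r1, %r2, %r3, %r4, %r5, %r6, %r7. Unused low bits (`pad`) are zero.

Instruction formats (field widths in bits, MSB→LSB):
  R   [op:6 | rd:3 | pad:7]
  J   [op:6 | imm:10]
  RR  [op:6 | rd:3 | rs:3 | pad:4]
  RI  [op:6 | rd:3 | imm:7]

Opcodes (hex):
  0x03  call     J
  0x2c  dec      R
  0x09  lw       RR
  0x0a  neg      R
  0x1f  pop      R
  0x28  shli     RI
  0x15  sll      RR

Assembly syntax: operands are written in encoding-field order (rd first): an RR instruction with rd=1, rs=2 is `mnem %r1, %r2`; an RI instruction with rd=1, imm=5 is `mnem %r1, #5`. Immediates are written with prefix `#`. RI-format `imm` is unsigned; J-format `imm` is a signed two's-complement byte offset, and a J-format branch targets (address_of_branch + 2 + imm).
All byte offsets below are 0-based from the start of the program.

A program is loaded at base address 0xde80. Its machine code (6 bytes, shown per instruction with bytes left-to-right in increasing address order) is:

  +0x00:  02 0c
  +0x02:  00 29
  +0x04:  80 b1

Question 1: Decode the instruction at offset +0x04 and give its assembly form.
off 0x04: read 80 b1 as little → 0xb180
  opcode bits[15:10]=0x2c: dec/R
  rd: (w>>7)&0x7=0x3 → %r3

dec %r3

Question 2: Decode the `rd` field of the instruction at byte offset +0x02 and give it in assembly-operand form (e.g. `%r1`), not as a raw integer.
[02] 00 29 → 0x2900
  op=0x2900>>10=0xa ⇒ neg (R)
  [9:7] rd=2 = %r2

%r2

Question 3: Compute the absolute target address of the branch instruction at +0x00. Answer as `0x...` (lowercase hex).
0xde84

@+00  little-endian(02 0c) = 0x0c02
  op=0x0c02>>10=0x3 ⇒ call (J)
  imm: (w>>0)&0x3ff=0x2 → #2
  target = base 0xde80 + off 0x00 + 2 + imm 2 = 0xde84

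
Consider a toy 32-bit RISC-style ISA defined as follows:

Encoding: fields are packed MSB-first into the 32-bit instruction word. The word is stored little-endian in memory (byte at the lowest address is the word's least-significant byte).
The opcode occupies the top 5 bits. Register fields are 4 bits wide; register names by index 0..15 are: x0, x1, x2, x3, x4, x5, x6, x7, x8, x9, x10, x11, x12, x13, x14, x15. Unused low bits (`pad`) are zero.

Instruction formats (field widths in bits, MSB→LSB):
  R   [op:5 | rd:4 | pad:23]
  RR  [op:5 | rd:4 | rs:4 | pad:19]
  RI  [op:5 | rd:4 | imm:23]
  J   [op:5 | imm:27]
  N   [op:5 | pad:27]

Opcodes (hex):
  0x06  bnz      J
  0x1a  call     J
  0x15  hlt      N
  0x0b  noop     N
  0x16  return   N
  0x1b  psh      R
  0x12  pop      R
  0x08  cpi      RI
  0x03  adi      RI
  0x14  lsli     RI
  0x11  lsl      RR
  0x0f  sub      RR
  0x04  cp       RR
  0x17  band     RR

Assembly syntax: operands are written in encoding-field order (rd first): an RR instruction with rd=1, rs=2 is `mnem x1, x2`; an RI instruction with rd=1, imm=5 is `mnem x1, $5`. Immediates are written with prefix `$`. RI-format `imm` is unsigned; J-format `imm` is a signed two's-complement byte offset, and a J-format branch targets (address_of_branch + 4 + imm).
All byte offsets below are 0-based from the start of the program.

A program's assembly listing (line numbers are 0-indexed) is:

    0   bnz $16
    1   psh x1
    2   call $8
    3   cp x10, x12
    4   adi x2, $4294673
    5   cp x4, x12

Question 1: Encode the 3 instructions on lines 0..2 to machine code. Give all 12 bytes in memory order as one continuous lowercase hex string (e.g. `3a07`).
10000030000080d8080000d0

0. bnz fields op=0x6:5|imm=16:27 → word 30000010h → 10 00 00 30
1. psh fields op=0x1b:5|rd=1:4|pad=0:23 → word d8800000h → 00 00 80 d8
2. call fields op=0x1a:5|imm=8:27 → word d0000008h → 08 00 00 d0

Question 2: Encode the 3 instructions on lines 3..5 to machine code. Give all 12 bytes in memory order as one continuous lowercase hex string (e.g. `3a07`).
000060251188411900006022

line 3 (cp): pack op=0x4:5|rd=10:4|rs=12:4|pad=0:19 = 0x25600000; little→ 00 00 60 25
line 4 (adi): pack op=0x3:5|rd=2:4|imm=4294673:23 = 0x19418811; little→ 11 88 41 19
line 5 (cp): pack op=0x4:5|rd=4:4|rs=12:4|pad=0:19 = 0x22600000; little→ 00 00 60 22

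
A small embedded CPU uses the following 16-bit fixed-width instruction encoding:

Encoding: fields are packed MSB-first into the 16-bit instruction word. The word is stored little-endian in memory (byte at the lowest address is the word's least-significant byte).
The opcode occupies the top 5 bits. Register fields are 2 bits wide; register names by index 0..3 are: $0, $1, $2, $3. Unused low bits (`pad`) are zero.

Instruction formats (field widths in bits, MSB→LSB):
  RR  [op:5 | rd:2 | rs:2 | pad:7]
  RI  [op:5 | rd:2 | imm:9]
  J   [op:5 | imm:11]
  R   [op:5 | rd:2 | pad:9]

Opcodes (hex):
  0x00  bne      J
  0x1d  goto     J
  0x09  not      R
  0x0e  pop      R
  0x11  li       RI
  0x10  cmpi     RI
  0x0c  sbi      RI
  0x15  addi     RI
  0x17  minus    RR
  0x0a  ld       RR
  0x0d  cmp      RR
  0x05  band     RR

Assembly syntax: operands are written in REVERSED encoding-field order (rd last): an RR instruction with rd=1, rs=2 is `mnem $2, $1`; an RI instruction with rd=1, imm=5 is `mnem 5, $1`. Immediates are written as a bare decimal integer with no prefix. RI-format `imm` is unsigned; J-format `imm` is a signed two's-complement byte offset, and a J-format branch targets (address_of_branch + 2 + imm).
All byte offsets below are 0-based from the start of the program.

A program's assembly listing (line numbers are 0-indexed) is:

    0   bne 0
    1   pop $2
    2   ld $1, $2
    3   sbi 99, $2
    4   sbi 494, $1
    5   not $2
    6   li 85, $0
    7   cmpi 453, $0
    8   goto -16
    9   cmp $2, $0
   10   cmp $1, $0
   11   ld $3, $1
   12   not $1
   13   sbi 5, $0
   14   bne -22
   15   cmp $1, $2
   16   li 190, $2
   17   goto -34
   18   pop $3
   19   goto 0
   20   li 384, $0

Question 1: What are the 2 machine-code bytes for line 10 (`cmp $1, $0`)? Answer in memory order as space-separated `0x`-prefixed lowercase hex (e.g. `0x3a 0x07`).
L10: cmp op=0xd:5|rd=0:2|rs=1:2|pad=0:7 ⇒ 0x6880 ⇒ little 80 68

0x80 0x68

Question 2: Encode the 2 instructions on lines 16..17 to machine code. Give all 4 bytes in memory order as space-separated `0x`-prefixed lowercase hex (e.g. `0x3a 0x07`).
line 16 (li): pack op=0x11:5|rd=2:2|imm=190:9 = 0x8cbe; little→ be 8c
line 17 (goto): pack op=0x1d:5|imm=-34:11 = 0xefde; little→ de ef

0xbe 0x8c 0xde 0xef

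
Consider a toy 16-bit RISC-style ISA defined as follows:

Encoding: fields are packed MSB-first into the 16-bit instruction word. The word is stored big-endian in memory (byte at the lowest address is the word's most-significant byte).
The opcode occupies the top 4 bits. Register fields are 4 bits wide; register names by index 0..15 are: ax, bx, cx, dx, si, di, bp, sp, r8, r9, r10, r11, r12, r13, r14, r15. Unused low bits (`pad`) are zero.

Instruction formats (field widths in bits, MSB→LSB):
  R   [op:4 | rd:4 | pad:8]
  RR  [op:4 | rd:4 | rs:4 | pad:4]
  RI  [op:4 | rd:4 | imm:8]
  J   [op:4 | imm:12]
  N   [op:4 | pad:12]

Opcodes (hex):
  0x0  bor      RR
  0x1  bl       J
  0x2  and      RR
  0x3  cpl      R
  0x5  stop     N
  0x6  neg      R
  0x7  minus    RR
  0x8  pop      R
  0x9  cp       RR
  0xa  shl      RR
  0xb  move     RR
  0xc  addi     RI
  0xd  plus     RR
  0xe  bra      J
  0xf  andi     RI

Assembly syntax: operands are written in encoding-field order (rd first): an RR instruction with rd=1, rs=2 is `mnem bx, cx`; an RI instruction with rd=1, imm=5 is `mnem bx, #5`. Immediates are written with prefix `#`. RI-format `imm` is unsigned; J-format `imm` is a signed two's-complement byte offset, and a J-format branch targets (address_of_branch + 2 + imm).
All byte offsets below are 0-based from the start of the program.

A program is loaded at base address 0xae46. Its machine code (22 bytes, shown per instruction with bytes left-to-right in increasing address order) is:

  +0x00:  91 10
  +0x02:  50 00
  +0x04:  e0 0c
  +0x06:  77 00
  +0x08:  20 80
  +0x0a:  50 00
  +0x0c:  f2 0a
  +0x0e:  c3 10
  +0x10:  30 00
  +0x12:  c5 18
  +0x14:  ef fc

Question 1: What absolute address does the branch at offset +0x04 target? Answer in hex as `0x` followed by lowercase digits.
0xae58

off 0x04: read e0 0c as big → 0xe00c
  opcode bits[15:12]=0xe: bra/J
  [11:0] imm=12 = #12
  target = base 0xae46 + off 0x04 + 2 + imm 12 = 0xae58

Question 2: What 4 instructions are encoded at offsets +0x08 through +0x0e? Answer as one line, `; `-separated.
@+08  big-endian(20 80) = 0x2080
  op=0x2080>>12=0x2 ⇒ and (RR)
  [11:8] rd=0 = ax
  [7:4] rs=8 = r8
@+0a  big-endian(50 00) = 0x5000
  op=0x5000>>12=0x5 ⇒ stop (N)
@+0c  big-endian(f2 0a) = 0xf20a
  op=0xf20a>>12=0xf ⇒ andi (RI)
  [11:8] rd=2 = cx
  [7:0] imm=10 = #10
@+0e  big-endian(c3 10) = 0xc310
  op=0xc310>>12=0xc ⇒ addi (RI)
  [11:8] rd=3 = dx
  [7:0] imm=16 = #16

and ax, r8; stop; andi cx, #10; addi dx, #16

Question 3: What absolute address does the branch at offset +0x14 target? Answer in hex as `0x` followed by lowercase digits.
[14] ef fc → 0xeffc
  op=0xeffc>>12=0xe ⇒ bra (J)
  imm: (w>>0)&0xfff=0xffc (s12→-4) → #-4
  target = base 0xae46 + off 0x14 + 2 + imm -4 = 0xae58

0xae58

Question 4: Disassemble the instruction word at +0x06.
@+06  big-endian(77 00) = 0x7700
  opcode bits[15:12]=0x7: minus/RR
  [11:8] rd=7 = sp
  [7:4] rs=0 = ax

minus sp, ax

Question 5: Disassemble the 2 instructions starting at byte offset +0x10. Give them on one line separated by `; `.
off 0x10: read 30 00 as big → 0x3000
  opcode bits[15:12]=0x3: cpl/R
  rd: (w>>8)&0xf=0x0 → ax
off 0x12: read c5 18 as big → 0xc518
  opcode bits[15:12]=0xc: addi/RI
  rd: (w>>8)&0xf=0x5 → di
  imm: (w>>0)&0xff=0x18 → #24

cpl ax; addi di, #24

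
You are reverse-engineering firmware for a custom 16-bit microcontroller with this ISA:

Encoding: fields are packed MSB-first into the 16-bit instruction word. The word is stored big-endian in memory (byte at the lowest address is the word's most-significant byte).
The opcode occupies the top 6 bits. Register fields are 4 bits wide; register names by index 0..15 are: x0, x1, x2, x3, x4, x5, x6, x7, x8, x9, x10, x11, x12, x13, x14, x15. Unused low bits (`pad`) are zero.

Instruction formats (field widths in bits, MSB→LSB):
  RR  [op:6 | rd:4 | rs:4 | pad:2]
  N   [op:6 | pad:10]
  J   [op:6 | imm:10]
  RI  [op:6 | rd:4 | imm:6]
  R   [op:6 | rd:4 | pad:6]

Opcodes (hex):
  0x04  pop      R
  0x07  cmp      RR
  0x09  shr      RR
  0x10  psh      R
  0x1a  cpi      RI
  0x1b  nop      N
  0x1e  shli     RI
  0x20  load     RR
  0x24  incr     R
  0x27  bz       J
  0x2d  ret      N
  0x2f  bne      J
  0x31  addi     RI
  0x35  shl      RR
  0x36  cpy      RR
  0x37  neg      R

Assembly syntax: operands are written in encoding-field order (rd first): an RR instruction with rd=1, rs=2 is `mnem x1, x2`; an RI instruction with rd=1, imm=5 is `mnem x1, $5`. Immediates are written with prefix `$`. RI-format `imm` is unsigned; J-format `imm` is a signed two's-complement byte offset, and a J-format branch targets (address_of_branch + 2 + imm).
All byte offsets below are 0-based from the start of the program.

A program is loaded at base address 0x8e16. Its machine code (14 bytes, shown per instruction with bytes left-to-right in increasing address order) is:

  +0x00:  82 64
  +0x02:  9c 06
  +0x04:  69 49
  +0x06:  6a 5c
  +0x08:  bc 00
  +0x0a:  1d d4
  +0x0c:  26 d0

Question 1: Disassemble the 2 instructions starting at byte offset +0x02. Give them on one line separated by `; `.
bz $6; cpi x5, $9

[02] 9c 06 → 0x9c06
  op=0x9c06>>10=0x27 ⇒ bz (J)
  imm: (w>>0)&0x3ff=0x6 → $6
[04] 69 49 → 0x6949
  op=0x6949>>10=0x1a ⇒ cpi (RI)
  rd: (w>>6)&0xf=0x5 → x5
  imm: (w>>0)&0x3f=0x9 → $9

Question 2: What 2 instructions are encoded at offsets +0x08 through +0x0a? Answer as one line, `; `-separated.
bne $0; cmp x7, x5

+0x08: bc 00 ⇒ word 0xbc00 (big)
  opcode bits[15:10]=0x2f: bne/J
  imm@[9:0]=0x0 ⇒ $0
+0x0a: 1d d4 ⇒ word 0x1dd4 (big)
  opcode bits[15:10]=0x7: cmp/RR
  rd@[9:6]=0x7 ⇒ x7
  rs@[5:2]=0x5 ⇒ x5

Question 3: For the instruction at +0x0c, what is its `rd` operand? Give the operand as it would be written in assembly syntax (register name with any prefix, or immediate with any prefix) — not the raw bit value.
@+0c  big-endian(26 d0) = 0x26d0
  top 6b → 0x9 → shr [RR]
  [9:6] rd=11 = x11
  [5:2] rs=4 = x4

x11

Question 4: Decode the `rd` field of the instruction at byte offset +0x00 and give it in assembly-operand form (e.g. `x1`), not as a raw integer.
x9

off 0x00: read 82 64 as big → 0x8264
  op=0x8264>>10=0x20 ⇒ load (RR)
  rd: (w>>6)&0xf=0x9 → x9
  rs: (w>>2)&0xf=0x9 → x9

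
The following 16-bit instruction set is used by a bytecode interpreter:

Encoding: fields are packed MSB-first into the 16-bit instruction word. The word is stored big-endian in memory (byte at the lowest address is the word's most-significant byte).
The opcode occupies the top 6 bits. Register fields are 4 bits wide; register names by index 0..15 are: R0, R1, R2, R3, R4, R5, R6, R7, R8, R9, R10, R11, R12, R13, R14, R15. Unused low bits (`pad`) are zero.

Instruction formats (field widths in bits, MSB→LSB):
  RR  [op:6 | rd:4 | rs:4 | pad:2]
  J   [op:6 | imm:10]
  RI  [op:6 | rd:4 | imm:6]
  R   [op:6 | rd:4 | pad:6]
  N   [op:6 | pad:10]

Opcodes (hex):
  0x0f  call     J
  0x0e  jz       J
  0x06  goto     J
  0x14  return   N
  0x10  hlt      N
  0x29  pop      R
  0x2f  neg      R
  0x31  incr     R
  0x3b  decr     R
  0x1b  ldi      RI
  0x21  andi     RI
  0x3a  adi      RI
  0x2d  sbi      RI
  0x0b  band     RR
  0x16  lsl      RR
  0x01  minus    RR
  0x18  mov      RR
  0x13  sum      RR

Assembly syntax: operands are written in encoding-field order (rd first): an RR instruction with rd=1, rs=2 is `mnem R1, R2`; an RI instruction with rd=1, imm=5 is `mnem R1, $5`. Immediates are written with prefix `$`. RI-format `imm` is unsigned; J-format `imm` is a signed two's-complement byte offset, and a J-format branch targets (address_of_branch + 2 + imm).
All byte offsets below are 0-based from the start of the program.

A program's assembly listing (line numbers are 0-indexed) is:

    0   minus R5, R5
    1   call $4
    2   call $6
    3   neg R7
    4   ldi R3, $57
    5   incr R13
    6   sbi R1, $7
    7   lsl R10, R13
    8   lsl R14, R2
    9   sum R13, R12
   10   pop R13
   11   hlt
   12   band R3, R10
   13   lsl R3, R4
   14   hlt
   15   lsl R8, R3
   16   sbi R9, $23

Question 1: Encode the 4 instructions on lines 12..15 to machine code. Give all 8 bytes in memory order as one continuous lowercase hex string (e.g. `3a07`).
line 12 (band): pack op=0xb:6|rd=3:4|rs=10:4|pad=0:2 = 0x2ce8; big→ 2c e8
line 13 (lsl): pack op=0x16:6|rd=3:4|rs=4:4|pad=0:2 = 0x58d0; big→ 58 d0
line 14 (hlt): pack op=0x10:6|pad=0:10 = 0x4000; big→ 40 00
line 15 (lsl): pack op=0x16:6|rd=8:4|rs=3:4|pad=0:2 = 0x5a0c; big→ 5a 0c

2ce858d040005a0c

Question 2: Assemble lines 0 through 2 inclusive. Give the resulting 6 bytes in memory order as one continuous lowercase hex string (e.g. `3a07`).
L0: minus op=0x1:6|rd=5:4|rs=5:4|pad=0:2 ⇒ 0x0554 ⇒ big 05 54
L1: call op=0xf:6|imm=4:10 ⇒ 0x3c04 ⇒ big 3c 04
L2: call op=0xf:6|imm=6:10 ⇒ 0x3c06 ⇒ big 3c 06

05543c043c06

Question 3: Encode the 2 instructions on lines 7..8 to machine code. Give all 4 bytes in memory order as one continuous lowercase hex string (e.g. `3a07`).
5ab45b88

L7: lsl op=0x16:6|rd=10:4|rs=13:4|pad=0:2 ⇒ 0x5ab4 ⇒ big 5a b4
L8: lsl op=0x16:6|rd=14:4|rs=2:4|pad=0:2 ⇒ 0x5b88 ⇒ big 5b 88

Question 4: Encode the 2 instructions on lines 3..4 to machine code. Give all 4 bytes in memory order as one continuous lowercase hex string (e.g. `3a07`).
L3: neg op=0x2f:6|rd=7:4|pad=0:6 ⇒ 0xbdc0 ⇒ big bd c0
L4: ldi op=0x1b:6|rd=3:4|imm=57:6 ⇒ 0x6cf9 ⇒ big 6c f9

bdc06cf9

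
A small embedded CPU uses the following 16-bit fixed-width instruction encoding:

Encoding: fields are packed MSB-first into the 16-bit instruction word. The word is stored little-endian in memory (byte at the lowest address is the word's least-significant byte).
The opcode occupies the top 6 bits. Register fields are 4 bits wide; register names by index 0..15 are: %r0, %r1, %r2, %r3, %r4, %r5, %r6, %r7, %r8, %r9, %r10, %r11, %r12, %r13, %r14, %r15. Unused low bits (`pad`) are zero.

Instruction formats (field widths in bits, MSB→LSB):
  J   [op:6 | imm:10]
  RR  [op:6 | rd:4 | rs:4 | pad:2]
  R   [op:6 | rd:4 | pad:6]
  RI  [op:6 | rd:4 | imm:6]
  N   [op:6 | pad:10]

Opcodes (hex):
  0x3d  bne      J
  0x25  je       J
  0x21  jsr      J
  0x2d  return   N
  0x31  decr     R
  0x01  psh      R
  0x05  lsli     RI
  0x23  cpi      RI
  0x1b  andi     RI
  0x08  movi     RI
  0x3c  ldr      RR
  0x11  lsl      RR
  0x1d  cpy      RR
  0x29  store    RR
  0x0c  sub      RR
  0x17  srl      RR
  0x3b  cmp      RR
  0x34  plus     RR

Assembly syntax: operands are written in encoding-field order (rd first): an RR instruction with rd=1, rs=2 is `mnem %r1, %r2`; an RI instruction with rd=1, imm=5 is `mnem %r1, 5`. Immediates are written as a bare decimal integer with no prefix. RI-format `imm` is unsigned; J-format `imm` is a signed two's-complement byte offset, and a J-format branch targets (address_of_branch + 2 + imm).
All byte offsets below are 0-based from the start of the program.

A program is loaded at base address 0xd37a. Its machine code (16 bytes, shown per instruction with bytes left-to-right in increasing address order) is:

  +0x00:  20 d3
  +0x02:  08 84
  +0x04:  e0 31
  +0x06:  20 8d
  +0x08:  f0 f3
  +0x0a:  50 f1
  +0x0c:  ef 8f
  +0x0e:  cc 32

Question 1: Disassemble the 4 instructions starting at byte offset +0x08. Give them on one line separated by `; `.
ldr %r15, %r12; ldr %r5, %r4; cpi %r15, 47; sub %r11, %r3

off 0x08: read f0 f3 as little → 0xf3f0
  op=0xf3f0>>10=0x3c ⇒ ldr (RR)
  [9:6] rd=15 = %r15
  [5:2] rs=12 = %r12
off 0x0a: read 50 f1 as little → 0xf150
  op=0xf150>>10=0x3c ⇒ ldr (RR)
  [9:6] rd=5 = %r5
  [5:2] rs=4 = %r4
off 0x0c: read ef 8f as little → 0x8fef
  op=0x8fef>>10=0x23 ⇒ cpi (RI)
  [9:6] rd=15 = %r15
  [5:0] imm=47 = 47
off 0x0e: read cc 32 as little → 0x32cc
  op=0x32cc>>10=0xc ⇒ sub (RR)
  [9:6] rd=11 = %r11
  [5:2] rs=3 = %r3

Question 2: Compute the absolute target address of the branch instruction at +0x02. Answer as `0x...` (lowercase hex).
@+02  little-endian(08 84) = 0x8408
  opcode bits[15:10]=0x21: jsr/J
  imm@[9:0]=0x8 ⇒ 8
  target = base 0xd37a + off 0x02 + 2 + imm 8 = 0xd386

0xd386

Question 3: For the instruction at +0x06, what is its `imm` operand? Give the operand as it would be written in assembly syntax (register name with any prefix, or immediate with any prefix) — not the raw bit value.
32

[06] 20 8d → 0x8d20
  top 6b → 0x23 → cpi [RI]
  rd: (w>>6)&0xf=0x4 → %r4
  imm: (w>>0)&0x3f=0x20 → 32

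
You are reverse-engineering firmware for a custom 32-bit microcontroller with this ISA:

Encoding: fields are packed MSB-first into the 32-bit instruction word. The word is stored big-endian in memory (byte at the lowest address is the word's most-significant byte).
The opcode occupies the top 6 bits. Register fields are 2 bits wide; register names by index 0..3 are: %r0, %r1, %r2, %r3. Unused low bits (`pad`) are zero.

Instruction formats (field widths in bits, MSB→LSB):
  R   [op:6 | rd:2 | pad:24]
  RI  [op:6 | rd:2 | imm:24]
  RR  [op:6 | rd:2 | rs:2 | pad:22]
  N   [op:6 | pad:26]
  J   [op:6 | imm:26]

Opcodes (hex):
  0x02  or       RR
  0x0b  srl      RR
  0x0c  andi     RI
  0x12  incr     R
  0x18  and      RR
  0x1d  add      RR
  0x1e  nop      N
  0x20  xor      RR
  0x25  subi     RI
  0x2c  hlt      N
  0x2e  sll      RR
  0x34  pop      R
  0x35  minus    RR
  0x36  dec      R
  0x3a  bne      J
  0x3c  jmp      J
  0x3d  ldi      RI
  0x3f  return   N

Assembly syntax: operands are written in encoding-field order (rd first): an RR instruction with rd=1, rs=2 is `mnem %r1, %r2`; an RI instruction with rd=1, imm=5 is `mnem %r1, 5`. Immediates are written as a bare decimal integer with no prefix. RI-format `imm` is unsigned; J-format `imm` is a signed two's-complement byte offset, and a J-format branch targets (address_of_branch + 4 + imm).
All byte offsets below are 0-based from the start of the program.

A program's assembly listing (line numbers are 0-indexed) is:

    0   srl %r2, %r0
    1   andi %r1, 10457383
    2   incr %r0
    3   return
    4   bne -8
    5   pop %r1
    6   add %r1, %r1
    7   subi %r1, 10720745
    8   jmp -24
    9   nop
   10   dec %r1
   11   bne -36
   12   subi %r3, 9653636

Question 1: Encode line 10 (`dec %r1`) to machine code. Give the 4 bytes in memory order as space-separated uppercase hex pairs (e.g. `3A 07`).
D9 00 00 00

10. dec fields op=0x36:6|rd=1:2|pad=0:24 → word d9000000h → d9 00 00 00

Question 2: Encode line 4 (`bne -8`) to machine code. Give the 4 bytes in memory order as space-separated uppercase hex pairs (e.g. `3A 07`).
EB FF FF F8

4. bne fields op=0x3a:6|imm=-8:26 → word ebfffff8h → eb ff ff f8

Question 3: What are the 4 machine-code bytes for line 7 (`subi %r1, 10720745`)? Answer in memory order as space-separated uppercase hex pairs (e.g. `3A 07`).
7. subi fields op=0x25:6|rd=1:2|imm=10720745:24 → word 95a395e9h → 95 a3 95 e9

95 A3 95 E9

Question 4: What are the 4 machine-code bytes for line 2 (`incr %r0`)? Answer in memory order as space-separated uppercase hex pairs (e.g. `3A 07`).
L2: incr op=0x12:6|rd=0:2|pad=0:24 ⇒ 0x48000000 ⇒ big 48 00 00 00

48 00 00 00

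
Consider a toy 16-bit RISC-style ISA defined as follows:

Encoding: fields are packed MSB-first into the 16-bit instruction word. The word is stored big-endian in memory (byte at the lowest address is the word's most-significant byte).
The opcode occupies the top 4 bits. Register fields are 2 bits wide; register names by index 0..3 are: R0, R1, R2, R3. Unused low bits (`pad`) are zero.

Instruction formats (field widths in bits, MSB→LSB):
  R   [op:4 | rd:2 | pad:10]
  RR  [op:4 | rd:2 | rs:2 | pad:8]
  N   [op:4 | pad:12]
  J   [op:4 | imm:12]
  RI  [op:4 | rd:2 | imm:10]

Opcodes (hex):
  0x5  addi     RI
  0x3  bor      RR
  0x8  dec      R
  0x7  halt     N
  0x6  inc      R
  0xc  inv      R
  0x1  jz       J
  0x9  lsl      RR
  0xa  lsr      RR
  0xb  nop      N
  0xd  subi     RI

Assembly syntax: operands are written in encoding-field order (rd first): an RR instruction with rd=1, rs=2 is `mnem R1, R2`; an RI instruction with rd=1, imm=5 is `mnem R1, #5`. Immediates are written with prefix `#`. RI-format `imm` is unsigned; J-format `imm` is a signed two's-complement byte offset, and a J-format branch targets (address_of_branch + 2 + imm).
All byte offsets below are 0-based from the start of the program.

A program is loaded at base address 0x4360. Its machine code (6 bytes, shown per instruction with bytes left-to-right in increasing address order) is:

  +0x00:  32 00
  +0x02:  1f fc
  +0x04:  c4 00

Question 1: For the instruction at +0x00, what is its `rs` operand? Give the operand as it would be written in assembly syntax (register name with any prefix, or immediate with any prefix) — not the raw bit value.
+0x00: 32 00 ⇒ word 0x3200 (big)
  op=0x3200>>12=0x3 ⇒ bor (RR)
  rd@[11:10]=0x0 ⇒ R0
  rs@[9:8]=0x2 ⇒ R2

R2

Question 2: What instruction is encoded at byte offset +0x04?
inv R1

[04] c4 00 → 0xc400
  op=0xc400>>12=0xc ⇒ inv (R)
  rd@[11:10]=0x1 ⇒ R1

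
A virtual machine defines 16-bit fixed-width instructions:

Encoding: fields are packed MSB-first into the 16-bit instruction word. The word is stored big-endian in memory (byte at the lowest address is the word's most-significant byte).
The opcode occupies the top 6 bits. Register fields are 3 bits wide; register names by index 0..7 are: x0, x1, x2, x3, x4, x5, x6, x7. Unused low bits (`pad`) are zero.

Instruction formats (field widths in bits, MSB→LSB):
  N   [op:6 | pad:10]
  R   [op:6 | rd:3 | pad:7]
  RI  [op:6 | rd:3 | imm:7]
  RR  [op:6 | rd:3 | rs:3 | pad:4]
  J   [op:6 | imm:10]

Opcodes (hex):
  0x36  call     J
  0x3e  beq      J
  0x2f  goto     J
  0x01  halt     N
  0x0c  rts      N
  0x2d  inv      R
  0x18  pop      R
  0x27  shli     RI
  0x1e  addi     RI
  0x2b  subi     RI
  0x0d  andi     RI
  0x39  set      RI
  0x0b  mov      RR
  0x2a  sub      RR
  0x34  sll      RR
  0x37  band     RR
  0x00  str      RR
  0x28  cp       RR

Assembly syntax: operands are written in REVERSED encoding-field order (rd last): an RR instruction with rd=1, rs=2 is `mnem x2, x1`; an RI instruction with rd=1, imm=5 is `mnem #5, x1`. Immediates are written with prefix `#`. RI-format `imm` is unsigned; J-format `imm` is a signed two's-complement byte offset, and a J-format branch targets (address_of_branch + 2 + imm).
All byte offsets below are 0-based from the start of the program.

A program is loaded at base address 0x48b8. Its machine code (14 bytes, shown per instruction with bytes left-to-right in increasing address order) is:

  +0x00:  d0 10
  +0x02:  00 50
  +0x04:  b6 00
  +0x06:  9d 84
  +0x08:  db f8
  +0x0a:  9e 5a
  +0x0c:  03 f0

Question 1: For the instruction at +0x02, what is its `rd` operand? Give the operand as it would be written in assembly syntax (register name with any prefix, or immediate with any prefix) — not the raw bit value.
x0

[02] 00 50 → 0x0050
  op=0x0050>>10=0x0 ⇒ str (RR)
  rd@[9:7]=0x0 ⇒ x0
  rs@[6:4]=0x5 ⇒ x5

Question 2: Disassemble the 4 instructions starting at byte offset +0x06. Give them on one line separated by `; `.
off 0x06: read 9d 84 as big → 0x9d84
  top 6b → 0x27 → shli [RI]
  rd@[9:7]=0x3 ⇒ x3
  imm@[6:0]=0x4 ⇒ #4
off 0x08: read db f8 as big → 0xdbf8
  top 6b → 0x36 → call [J]
  imm@[9:0]=0x3f8 (s10→-8) ⇒ #-8
off 0x0a: read 9e 5a as big → 0x9e5a
  top 6b → 0x27 → shli [RI]
  rd@[9:7]=0x4 ⇒ x4
  imm@[6:0]=0x5a ⇒ #90
off 0x0c: read 03 f0 as big → 0x03f0
  top 6b → 0x0 → str [RR]
  rd@[9:7]=0x7 ⇒ x7
  rs@[6:4]=0x7 ⇒ x7

shli #4, x3; call #-8; shli #90, x4; str x7, x7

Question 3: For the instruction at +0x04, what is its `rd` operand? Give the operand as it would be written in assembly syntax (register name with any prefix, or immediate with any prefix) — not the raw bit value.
@+04  big-endian(b6 00) = 0xb600
  opcode bits[15:10]=0x2d: inv/R
  rd: (w>>7)&0x7=0x4 → x4

x4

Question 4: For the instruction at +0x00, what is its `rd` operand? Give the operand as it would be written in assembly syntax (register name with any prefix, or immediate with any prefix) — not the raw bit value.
x0

off 0x00: read d0 10 as big → 0xd010
  top 6b → 0x34 → sll [RR]
  rd: (w>>7)&0x7=0x0 → x0
  rs: (w>>4)&0x7=0x1 → x1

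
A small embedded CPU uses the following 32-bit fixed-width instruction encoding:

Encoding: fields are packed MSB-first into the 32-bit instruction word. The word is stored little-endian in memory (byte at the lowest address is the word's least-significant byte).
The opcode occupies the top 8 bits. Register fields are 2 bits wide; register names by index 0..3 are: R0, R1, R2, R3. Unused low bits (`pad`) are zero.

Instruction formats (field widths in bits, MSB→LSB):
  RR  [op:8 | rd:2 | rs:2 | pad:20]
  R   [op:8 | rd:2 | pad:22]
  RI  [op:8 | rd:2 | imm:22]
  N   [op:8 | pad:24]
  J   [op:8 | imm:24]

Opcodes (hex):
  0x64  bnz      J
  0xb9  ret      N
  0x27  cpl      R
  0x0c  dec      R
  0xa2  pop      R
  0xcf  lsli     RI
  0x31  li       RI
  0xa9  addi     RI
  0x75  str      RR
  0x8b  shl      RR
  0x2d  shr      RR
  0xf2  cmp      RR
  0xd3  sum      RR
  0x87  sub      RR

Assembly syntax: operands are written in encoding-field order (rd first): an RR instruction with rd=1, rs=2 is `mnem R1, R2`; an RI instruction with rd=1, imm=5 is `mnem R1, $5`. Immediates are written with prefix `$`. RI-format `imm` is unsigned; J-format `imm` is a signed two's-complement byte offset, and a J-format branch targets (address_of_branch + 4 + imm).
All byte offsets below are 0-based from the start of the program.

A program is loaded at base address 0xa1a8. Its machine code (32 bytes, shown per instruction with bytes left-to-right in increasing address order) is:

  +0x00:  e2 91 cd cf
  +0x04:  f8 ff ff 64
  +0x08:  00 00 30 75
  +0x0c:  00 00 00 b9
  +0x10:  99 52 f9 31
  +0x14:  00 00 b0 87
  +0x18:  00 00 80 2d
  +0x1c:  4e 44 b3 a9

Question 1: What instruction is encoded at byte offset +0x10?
[10] 99 52 f9 31 → 0x31f95299
  top 8b → 0x31 → li [RI]
  rd@[23:22]=0x3 ⇒ R3
  imm@[21:0]=0x395299 ⇒ $3756697

li R3, $3756697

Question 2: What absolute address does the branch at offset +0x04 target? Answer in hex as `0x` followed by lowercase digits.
[04] f8 ff ff 64 → 0x64fffff8
  op=0x64fffff8>>24=0x64 ⇒ bnz (J)
  [23:0] imm=16777208 (s24→-8) = $-8
  target = base 0xa1a8 + off 0x04 + 4 + imm -8 = 0xa1a8

0xa1a8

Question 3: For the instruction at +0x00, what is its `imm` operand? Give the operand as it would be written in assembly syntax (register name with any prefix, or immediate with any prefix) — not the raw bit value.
+0x00: e2 91 cd cf ⇒ word 0xcfcd91e2 (little)
  top 8b → 0xcf → lsli [RI]
  [23:22] rd=3 = R3
  [21:0] imm=889314 = $889314

$889314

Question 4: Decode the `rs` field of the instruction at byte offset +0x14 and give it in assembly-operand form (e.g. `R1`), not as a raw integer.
R3

+0x14: 00 00 b0 87 ⇒ word 0x87b00000 (little)
  top 8b → 0x87 → sub [RR]
  rd@[23:22]=0x2 ⇒ R2
  rs@[21:20]=0x3 ⇒ R3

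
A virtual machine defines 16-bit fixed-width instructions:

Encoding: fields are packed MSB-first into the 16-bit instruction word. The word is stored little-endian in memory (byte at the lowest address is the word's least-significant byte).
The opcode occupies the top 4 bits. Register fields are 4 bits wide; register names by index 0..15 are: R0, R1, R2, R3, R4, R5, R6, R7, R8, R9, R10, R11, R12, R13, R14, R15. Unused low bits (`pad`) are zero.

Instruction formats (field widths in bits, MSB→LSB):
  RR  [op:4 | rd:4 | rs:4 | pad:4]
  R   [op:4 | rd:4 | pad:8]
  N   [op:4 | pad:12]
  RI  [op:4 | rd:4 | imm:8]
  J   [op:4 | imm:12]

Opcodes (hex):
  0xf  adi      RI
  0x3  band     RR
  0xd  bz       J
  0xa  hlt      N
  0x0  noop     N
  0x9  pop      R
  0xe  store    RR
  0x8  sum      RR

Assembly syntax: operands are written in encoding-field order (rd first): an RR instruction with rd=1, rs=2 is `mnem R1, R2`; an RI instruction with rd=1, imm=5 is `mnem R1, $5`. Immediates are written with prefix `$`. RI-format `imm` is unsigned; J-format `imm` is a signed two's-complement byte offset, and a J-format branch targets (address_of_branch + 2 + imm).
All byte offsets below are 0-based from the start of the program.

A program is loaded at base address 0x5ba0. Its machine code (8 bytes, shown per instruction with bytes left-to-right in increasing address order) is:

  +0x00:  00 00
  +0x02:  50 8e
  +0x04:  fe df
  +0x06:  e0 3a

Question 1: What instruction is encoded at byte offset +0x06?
band R10, R14

[06] e0 3a → 0x3ae0
  opcode bits[15:12]=0x3: band/RR
  rd: (w>>8)&0xf=0xa → R10
  rs: (w>>4)&0xf=0xe → R14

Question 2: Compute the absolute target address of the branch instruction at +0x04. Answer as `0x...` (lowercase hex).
[04] fe df → 0xdffe
  top 4b → 0xd → bz [J]
  [11:0] imm=4094 (s12→-2) = $-2
  target = base 0x5ba0 + off 0x04 + 2 + imm -2 = 0x5ba4

0x5ba4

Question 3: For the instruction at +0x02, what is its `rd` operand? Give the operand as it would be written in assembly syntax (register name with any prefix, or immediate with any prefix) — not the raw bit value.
R14

off 0x02: read 50 8e as little → 0x8e50
  op=0x8e50>>12=0x8 ⇒ sum (RR)
  rd@[11:8]=0xe ⇒ R14
  rs@[7:4]=0x5 ⇒ R5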